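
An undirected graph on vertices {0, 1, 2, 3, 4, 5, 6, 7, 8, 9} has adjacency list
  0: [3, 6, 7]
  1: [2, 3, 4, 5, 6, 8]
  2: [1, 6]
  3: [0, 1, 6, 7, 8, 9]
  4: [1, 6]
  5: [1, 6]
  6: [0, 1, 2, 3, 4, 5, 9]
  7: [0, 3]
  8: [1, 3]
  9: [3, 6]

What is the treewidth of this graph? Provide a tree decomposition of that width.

Treewidth 2.
One such decomposition:
Bags: B1 = {1, 4, 6}  B2 = {1, 2, 6}  B3 = {1, 5, 6}  B4 = {1, 3, 6}  B5 = {3, 6, 9}  B6 = {0, 3, 6}  B7 = {1, 3, 8}  B8 = {0, 3, 7}
Tree: B1–B2, B2–B3, B1–B4, B4–B5, B4–B6, B4–B7, B6–B8

The largest bag has 3 vertices, giving width 2; this decomposition certifies tw(G) ≤ 2. For the lower bound, the 3 vertices {1, 3, 8} are pairwise adjacent, and any tree decomposition puts a clique entirely inside one bag — forcing width ≥ 2. Combining the bounds, tw(G) = 2.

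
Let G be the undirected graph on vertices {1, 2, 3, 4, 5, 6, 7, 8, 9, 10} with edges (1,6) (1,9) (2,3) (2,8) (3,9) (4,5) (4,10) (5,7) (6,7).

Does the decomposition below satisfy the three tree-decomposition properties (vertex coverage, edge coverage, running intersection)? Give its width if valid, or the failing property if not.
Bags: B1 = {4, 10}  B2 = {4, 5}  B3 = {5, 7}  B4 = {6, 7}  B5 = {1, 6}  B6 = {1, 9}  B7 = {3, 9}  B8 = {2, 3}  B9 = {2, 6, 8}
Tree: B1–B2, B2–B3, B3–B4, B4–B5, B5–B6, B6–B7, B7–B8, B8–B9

A tree decomposition must satisfy three properties: every vertex lies in some bag; for every edge, both endpoints lie together in some bag; and for every vertex, the bags containing it form a connected subtree. Here bags containing vertex 6 are not connected in the tree, so the decomposition is invalid.

No — bags containing vertex 6 are not connected in the tree.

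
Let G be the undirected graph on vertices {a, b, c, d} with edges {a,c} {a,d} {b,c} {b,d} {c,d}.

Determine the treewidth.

A width-2 tree decomposition is:
Bags: B1 = {a, c, d}  B2 = {b, c, d}
Tree: B1–B2
Each bag holds 3 vertices, so the decomposition has width 2, which upper-bounds the treewidth. For the lower bound, the 3 vertices {a, c, d} are pairwise adjacent, and any tree decomposition puts a clique entirely inside one bag — forcing width ≥ 2. Combining the bounds, tw(G) = 2.

2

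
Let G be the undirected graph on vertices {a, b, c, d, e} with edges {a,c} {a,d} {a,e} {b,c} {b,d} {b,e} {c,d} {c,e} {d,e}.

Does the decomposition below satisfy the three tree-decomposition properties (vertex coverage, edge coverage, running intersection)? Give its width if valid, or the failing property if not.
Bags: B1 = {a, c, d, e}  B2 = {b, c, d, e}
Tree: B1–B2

Yes; width 3.

Vertex coverage: the bags together contain {a, b, c, d, e}, the full vertex set. Edge coverage: each edge of G has both endpoints in at least one bag. Running intersection: for every vertex, the bags containing it form a connected subtree. All three properties hold, so this is a valid tree decomposition of width max|bag| − 1 = 3, and hence tw(G) ≤ 3.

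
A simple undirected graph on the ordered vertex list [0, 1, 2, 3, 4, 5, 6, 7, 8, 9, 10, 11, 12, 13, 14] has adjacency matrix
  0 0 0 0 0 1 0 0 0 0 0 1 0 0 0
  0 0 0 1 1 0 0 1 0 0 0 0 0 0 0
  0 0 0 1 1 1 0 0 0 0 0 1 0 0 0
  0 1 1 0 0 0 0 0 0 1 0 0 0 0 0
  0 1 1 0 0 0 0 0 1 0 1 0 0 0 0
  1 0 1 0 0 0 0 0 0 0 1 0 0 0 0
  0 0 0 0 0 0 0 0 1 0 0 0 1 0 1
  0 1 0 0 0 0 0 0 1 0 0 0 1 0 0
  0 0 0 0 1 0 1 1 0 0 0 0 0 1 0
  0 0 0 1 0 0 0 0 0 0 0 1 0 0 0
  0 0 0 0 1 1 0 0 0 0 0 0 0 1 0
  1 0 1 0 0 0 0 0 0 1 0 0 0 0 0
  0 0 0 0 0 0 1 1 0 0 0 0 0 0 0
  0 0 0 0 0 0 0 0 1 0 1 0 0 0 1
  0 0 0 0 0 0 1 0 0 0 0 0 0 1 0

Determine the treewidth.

3

A width-3 tree decomposition is:
Bags: B1 = {6, 12, 13, 14}  B2 = {6, 8, 12, 13}  B3 = {7, 8, 12, 13}  B4 = {7, 8, 10, 13}  B5 = {4, 7, 8, 10}  B6 = {1, 4, 7, 10}  B7 = {1, 4, 5, 10}  B8 = {1, 2, 4, 5}  B9 = {1, 2, 3, 5}  B10 = {0, 2, 3, 5}  B11 = {0, 2, 3, 11}  B12 = {0, 3, 9, 11}
Tree: B1–B2, B2–B3, B3–B4, B4–B5, B5–B6, B6–B7, B7–B8, B8–B9, B9–B10, B10–B11, B11–B12
Every bag has size at most 4, so the width is 4 − 1 = 3 and tw(G) ≤ 3. For the lower bound: the 4 vertex sets {6,12,14}, {13}, {8}, {1,4,7,10} are disjoint, each induces a connected subgraph, and every pair is joined by at least one edge of G. Contracting each set to a single vertex therefore yields K_{4} as a minor, and since treewidth is minor-monotone, tw(G) ≥ tw(K_{4}) = 3. Therefore the treewidth is 3.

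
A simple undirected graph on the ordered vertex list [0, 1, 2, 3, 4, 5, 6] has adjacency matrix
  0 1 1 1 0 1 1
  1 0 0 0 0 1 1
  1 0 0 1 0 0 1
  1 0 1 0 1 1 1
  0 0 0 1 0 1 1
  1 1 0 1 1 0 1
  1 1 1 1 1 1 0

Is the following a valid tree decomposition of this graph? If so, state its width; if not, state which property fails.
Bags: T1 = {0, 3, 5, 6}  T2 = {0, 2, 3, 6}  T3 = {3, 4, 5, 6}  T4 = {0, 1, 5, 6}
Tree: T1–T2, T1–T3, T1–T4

Checking the three conditions: (i) the bags cover all of {0, 1, 2, 3, 4, 5, 6}; (ii) for each edge, some bag contains both endpoints; (iii) the bags containing any fixed vertex form a subtree. All hold, so the decomposition is valid with width 4 − 1 = 3.

Yes; width 3.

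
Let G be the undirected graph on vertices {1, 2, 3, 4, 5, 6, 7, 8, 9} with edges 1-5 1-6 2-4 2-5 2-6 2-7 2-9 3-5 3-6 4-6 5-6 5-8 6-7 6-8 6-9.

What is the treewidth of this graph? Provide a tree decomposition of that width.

Treewidth 2.
One such decomposition:
Bags: B1 = {2, 5, 6}  B2 = {2, 6, 9}  B3 = {1, 5, 6}  B4 = {2, 6, 7}  B5 = {3, 5, 6}  B6 = {2, 4, 6}  B7 = {5, 6, 8}
Tree: B1–B2, B1–B3, B2–B4, B1–B5, B4–B6, B1–B7

Every bag has size at most 3, so the width is 3 − 1 = 2 and tw(G) ≤ 2. Conversely, {5, 6, 8} is a clique of size 3, and the vertices of any clique must share a bag in every tree decomposition; so some bag has ≥ 3 vertices and tw(G) ≥ 2. Therefore the treewidth is 2.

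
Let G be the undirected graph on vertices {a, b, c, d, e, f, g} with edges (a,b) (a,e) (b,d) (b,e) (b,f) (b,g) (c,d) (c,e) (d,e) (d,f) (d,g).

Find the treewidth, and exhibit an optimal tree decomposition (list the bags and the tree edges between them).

Every bag has size at most 3, so the width is 3 − 1 = 2 and tw(G) ≤ 2. On the other hand G contains the 3-clique {c, d, e}. A clique must lie in a single bag of any decomposition, so no decomposition can have width below 2. Therefore the treewidth is 2.

Treewidth 2.
One such decomposition:
Bags: B1 = {b, d, e}  B2 = {b, d, g}  B3 = {c, d, e}  B4 = {b, d, f}  B5 = {a, b, e}
Tree: B1–B2, B1–B3, B2–B4, B1–B5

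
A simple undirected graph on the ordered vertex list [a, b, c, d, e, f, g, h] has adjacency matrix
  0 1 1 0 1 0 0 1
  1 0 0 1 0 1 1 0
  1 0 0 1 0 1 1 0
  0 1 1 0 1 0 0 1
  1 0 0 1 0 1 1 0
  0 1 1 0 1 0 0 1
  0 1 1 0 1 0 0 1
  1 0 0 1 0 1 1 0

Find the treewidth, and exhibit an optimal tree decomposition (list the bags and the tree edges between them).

Every bag has size at most 5, so the width is 5 − 1 = 4 and tw(G) ≤ 4. For the lower bound: the 5 vertex sets {b,f}, {a,h}, {e,g}, {d}, {c} are disjoint, each induces a connected subgraph, and every pair is joined by at least one edge of G. Contracting each set to a single vertex therefore yields K_{5} as a minor, and since treewidth is minor-monotone, tw(G) ≥ tw(K_{5}) = 4. The upper and lower bounds meet at 4, so that is the treewidth.

Treewidth 4.
One optimal decomposition is:
Bags: B1 = {a, b, d, f, g}  B2 = {a, d, f, g, h}  B3 = {a, d, e, f, g}  B4 = {a, c, d, f, g}
Tree: B1–B2, B2–B3, B3–B4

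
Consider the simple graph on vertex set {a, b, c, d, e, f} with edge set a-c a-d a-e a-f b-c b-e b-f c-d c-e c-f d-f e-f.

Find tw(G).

3

A width-3 tree decomposition is:
Bags: B1 = {a, c, d, f}  B2 = {a, c, e, f}  B3 = {b, c, e, f}
Tree: B1–B2, B2–B3
Each bag holds 4 vertices, so the decomposition has width 3, which upper-bounds the treewidth. For the lower bound, the 4 vertices {a, c, d, f} are pairwise adjacent, and any tree decomposition puts a clique entirely inside one bag — forcing width ≥ 3. Therefore the treewidth is 3.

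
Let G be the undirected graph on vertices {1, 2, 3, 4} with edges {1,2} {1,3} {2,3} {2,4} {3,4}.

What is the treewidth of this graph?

2

A width-2 tree decomposition is:
Bags: B1 = {1, 2, 3}  B2 = {2, 3, 4}
Tree: B1–B2
Each bag holds 3 vertices, so the decomposition has width 2, which upper-bounds the treewidth. For the lower bound, the 3 vertices {1, 2, 3} are pairwise adjacent, and any tree decomposition puts a clique entirely inside one bag — forcing width ≥ 2. Combining the bounds, tw(G) = 2.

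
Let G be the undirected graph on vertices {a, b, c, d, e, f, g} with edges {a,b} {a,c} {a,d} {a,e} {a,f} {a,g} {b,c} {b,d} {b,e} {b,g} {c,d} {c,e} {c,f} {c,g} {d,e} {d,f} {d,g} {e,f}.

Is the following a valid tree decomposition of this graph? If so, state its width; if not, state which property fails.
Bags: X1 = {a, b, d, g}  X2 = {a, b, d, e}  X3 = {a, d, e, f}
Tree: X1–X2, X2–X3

A tree decomposition must satisfy three properties: every vertex lies in some bag; for every edge, both endpoints lie together in some bag; and for every vertex, the bags containing it form a connected subtree. Here vertex c appears in no bag, so the decomposition is invalid.

No — vertex c appears in no bag.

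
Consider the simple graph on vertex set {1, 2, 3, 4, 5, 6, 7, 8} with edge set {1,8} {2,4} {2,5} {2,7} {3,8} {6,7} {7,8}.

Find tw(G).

A width-1 tree decomposition is:
Bags: B1 = {7, 8}  B2 = {1, 8}  B3 = {3, 8}  B4 = {2, 7}  B5 = {2, 5}  B6 = {2, 4}  B7 = {6, 7}
Tree: B1–B2, B1–B3, B1–B4, B4–B5, B4–B6, B1–B7
The largest bag has 2 vertices, giving width 1; this decomposition certifies tw(G) ≤ 1. Any graph with an edge has treewidth ≥ 1, and G has the edge 7–8. Combining the bounds, tw(G) = 1.

1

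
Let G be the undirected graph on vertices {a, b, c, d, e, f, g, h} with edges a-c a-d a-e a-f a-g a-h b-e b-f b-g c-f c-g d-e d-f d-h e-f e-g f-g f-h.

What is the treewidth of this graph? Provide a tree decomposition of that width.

Treewidth 3.
Bags: B1 = {a, e, f, g}  B2 = {a, c, f, g}  B3 = {a, d, e, f}  B4 = {a, d, f, h}  B5 = {b, e, f, g}
Tree: B1–B2, B1–B3, B3–B4, B1–B5

Every bag has size at most 4, so the width is 4 − 1 = 3 and tw(G) ≤ 3. For the lower bound, the 4 vertices {a, d, e, f} are pairwise adjacent, and any tree decomposition puts a clique entirely inside one bag — forcing width ≥ 3. Combining the bounds, tw(G) = 3.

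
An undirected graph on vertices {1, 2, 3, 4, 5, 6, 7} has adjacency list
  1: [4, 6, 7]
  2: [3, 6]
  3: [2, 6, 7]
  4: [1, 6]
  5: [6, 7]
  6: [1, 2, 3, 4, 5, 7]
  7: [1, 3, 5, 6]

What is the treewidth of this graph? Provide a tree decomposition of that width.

Treewidth 2.
One such decomposition:
Bags: B1 = {3, 6, 7}  B2 = {1, 6, 7}  B3 = {5, 6, 7}  B4 = {2, 3, 6}  B5 = {1, 4, 6}
Tree: B1–B2, B2–B3, B1–B4, B2–B5

Every bag has size at most 3, so the width is 3 − 1 = 2 and tw(G) ≤ 2. For the lower bound, the 3 vertices {2, 3, 6} are pairwise adjacent, and any tree decomposition puts a clique entirely inside one bag — forcing width ≥ 2. Therefore the treewidth is 2.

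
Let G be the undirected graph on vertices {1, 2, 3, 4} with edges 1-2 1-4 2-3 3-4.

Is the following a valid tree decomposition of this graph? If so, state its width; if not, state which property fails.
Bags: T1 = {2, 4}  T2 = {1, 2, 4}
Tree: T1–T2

A tree decomposition must satisfy three properties: every vertex lies in some bag; for every edge, both endpoints lie together in some bag; and for every vertex, the bags containing it form a connected subtree. Here vertex 3 appears in no bag, so the decomposition is invalid.

No — vertex 3 appears in no bag.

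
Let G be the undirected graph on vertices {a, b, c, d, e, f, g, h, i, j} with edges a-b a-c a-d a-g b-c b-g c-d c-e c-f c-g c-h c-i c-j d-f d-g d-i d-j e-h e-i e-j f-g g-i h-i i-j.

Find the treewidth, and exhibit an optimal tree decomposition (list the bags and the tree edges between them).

Treewidth 3.
Bags: B1 = {c, e, i, j}  B2 = {c, d, i, j}  B3 = {c, e, h, i}  B4 = {c, d, g, i}  B5 = {a, c, d, g}  B6 = {c, d, f, g}  B7 = {a, b, c, g}
Tree: B1–B2, B1–B3, B2–B4, B4–B5, B4–B6, B5–B7

Each bag holds 4 vertices, so the decomposition has width 3, which upper-bounds the treewidth. Conversely, {c, d, f, g} is a clique of size 4, and the vertices of any clique must share a bag in every tree decomposition; so some bag has ≥ 4 vertices and tw(G) ≥ 3. Therefore the treewidth is 3.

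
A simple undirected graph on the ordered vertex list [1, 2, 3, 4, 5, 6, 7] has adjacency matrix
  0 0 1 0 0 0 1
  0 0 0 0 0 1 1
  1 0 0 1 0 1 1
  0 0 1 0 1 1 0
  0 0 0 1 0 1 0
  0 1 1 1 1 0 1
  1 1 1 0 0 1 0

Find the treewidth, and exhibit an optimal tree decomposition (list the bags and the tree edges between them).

Treewidth 2.
Bags: B1 = {3, 6, 7}  B2 = {3, 4, 6}  B3 = {1, 3, 7}  B4 = {2, 6, 7}  B5 = {4, 5, 6}
Tree: B1–B2, B1–B3, B1–B4, B2–B5

Each bag holds 3 vertices, so the decomposition has width 2, which upper-bounds the treewidth. On the other hand G contains the 3-clique {1, 3, 7}. A clique must lie in a single bag of any decomposition, so no decomposition can have width below 2. Combining the bounds, tw(G) = 2.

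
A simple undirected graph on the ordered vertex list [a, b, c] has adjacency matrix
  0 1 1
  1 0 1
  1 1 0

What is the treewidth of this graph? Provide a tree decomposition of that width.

Treewidth 2.
One optimal decomposition is:
Bags: B1 = {a, b, c}
Tree: (single bag)

With just one bag of size 3, the width is 3 − 1 = 2, so tw(G) ≤ 2. Conversely, {a, b, c} is a clique of size 3, and the vertices of any clique must share a bag in every tree decomposition; so some bag has ≥ 3 vertices and tw(G) ≥ 2. Therefore the treewidth is 2.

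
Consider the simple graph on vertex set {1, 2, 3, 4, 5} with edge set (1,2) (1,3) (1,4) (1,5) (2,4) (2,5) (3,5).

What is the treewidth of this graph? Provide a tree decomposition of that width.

Treewidth 2.
Bags: B1 = {1, 2, 5}  B2 = {1, 2, 4}  B3 = {1, 3, 5}
Tree: B1–B2, B1–B3

Each bag holds 3 vertices, so the decomposition has width 2, which upper-bounds the treewidth. For the lower bound, the 3 vertices {1, 2, 4} are pairwise adjacent, and any tree decomposition puts a clique entirely inside one bag — forcing width ≥ 2. Hence tw(G) = 2 exactly.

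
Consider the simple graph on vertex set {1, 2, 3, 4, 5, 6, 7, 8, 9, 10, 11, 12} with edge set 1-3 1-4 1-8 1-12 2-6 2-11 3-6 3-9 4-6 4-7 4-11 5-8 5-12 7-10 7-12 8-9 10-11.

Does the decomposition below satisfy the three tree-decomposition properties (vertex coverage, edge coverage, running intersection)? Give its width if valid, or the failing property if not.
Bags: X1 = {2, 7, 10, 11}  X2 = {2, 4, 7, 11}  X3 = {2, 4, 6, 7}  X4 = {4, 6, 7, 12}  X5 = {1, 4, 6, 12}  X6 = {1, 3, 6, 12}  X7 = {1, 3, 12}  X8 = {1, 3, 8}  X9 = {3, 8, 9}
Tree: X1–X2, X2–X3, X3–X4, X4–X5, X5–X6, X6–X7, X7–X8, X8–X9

A tree decomposition must satisfy three properties: every vertex lies in some bag; for every edge, both endpoints lie together in some bag; and for every vertex, the bags containing it form a connected subtree. Here vertex 5 appears in no bag, so the decomposition is invalid.

No — vertex 5 appears in no bag.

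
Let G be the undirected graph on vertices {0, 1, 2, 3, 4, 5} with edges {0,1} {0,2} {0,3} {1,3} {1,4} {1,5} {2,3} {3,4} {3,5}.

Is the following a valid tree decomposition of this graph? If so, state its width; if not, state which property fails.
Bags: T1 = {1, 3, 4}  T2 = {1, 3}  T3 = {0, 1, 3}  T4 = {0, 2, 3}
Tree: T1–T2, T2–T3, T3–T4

No — vertex 5 appears in no bag.

A tree decomposition must satisfy three properties: every vertex lies in some bag; for every edge, both endpoints lie together in some bag; and for every vertex, the bags containing it form a connected subtree. Here vertex 5 appears in no bag, so the decomposition is invalid.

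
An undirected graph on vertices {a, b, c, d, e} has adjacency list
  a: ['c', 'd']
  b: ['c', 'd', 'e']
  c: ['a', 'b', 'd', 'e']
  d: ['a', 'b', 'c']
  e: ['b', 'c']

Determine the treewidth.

A width-2 tree decomposition is:
Bags: B1 = {b, c, d}  B2 = {a, c, d}  B3 = {b, c, e}
Tree: B1–B2, B1–B3
Every bag has size at most 3, so the width is 3 − 1 = 2 and tw(G) ≤ 2. On the other hand G contains the 3-clique {a, c, d}. A clique must lie in a single bag of any decomposition, so no decomposition can have width below 2. Combining the bounds, tw(G) = 2.

2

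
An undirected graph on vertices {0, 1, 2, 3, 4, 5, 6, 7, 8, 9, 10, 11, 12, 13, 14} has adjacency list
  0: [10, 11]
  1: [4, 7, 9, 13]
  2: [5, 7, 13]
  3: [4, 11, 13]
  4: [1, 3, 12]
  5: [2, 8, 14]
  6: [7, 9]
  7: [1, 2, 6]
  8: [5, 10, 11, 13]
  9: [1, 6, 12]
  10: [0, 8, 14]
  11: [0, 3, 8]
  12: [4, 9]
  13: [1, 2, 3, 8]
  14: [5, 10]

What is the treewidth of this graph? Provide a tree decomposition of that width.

Treewidth 3.
Bags: B1 = {6, 7, 9, 12}  B2 = {1, 7, 9, 12}  B3 = {1, 4, 7, 12}  B4 = {1, 2, 4, 7}  B5 = {1, 2, 4, 13}  B6 = {2, 3, 4, 13}  B7 = {2, 3, 5, 13}  B8 = {3, 5, 8, 13}  B9 = {3, 5, 8, 11}  B10 = {5, 8, 11, 14}  B11 = {8, 10, 11, 14}  B12 = {0, 10, 11, 14}
Tree: B1–B2, B2–B3, B3–B4, B4–B5, B5–B6, B6–B7, B7–B8, B8–B9, B9–B10, B10–B11, B11–B12

Each bag holds 4 vertices, so the decomposition has width 3, which upper-bounds the treewidth. For the lower bound: the 4 vertex sets {6,9,12}, {7}, {1}, {2,3,4,13} are disjoint, each induces a connected subgraph, and every pair is joined by at least one edge of G. Contracting each set to a single vertex therefore yields K_{4} as a minor, and since treewidth is minor-monotone, tw(G) ≥ tw(K_{4}) = 3. Hence tw(G) = 3 exactly.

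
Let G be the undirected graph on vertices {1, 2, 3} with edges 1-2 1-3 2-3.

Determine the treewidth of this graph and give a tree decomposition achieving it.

A single bag containing all 3 vertices is trivially a valid decomposition of width 2. Conversely, {1, 2, 3} is a clique of size 3, and the vertices of any clique must share a bag in every tree decomposition; so some bag has ≥ 3 vertices and tw(G) ≥ 2. Combining the bounds, tw(G) = 2.

Treewidth 2.
One optimal decomposition is:
Bags: B1 = {1, 2, 3}
Tree: (single bag)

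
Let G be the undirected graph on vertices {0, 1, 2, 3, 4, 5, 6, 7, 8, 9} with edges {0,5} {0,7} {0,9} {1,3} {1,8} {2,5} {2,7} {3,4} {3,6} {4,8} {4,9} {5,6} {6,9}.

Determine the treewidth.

2

A width-2 tree decomposition is:
Bags: B1 = {1, 3, 8}  B2 = {3, 4, 8}  B3 = {3, 4, 6}  B4 = {4, 6, 9}  B5 = {5, 6, 9}  B6 = {0, 5, 9}  B7 = {0, 2, 5}  B8 = {0, 2, 7}
Tree: B1–B2, B2–B3, B3–B4, B4–B5, B5–B6, B6–B7, B7–B8
Every bag has size at most 3, so the width is 3 − 1 = 2 and tw(G) ≤ 2. Since 1–8–4–3–1 is a cycle in G, G is not acyclic. Forests are exactly the graphs of treewidth ≤ 1, so tw(G) ≥ 2. Combining the bounds, tw(G) = 2.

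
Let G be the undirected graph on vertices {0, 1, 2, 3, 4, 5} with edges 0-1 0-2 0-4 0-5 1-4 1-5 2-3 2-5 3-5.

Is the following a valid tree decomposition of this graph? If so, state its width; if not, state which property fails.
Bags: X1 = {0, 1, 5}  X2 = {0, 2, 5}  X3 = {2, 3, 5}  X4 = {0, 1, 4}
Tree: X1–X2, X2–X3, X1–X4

Every vertex of G appears in some bag (union = {0, 1, 2, 3, 4, 5}); every edge is covered by a bag; and for each vertex v the set of bags containing v is connected in the bag tree. The decomposition is therefore valid. The largest bag has 3 vertices, so the width is 2.

Yes; width 2.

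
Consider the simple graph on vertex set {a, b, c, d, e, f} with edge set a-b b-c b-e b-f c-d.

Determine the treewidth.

1

A width-1 tree decomposition is:
Bags: B1 = {b, c}  B2 = {c, d}  B3 = {b, e}  B4 = {a, b}  B5 = {b, f}
Tree: B1–B2, B1–B3, B1–B4, B4–B5
The largest bag has 2 vertices, giving width 1; this decomposition certifies tw(G) ≤ 1. Since G has at least one edge (e.g. b–c), it is not an edgeless graph, so tw(G) ≥ 1. Therefore the treewidth is 1.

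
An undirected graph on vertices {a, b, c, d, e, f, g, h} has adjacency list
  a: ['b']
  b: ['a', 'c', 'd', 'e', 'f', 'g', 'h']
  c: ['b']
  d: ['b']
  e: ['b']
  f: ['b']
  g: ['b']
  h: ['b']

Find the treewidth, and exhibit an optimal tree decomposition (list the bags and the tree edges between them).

Each bag holds 2 vertices, so the decomposition has width 1, which upper-bounds the treewidth. G has an edge, so its treewidth is at least 1. Hence tw(G) = 1 exactly.

Treewidth 1.
Bags: B1 = {b, c}  B2 = {b, g}  B3 = {b, e}  B4 = {b, d}  B5 = {a, b}  B6 = {b, h}  B7 = {b, f}
Tree: B1–B2, B2–B3, B1–B4, B2–B5, B4–B6, B6–B7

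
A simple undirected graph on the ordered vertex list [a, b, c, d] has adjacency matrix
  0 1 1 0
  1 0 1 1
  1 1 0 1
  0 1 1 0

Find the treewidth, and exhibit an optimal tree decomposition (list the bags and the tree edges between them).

Treewidth 2.
One such decomposition:
Bags: B1 = {a, b, c}  B2 = {b, c, d}
Tree: B1–B2

Every bag has size at most 3, so the width is 3 − 1 = 2 and tw(G) ≤ 2. On the other hand G contains the 3-clique {b, c, d}. A clique must lie in a single bag of any decomposition, so no decomposition can have width below 2. Combining the bounds, tw(G) = 2.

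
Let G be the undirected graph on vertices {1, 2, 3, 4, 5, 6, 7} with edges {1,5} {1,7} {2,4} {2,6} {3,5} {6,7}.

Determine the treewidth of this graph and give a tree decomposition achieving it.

Treewidth 1.
One such decomposition:
Bags: B1 = {2, 4}  B2 = {2, 6}  B3 = {6, 7}  B4 = {1, 7}  B5 = {1, 5}  B6 = {3, 5}
Tree: B1–B2, B2–B3, B3–B4, B4–B5, B5–B6

Each bag holds 2 vertices, so the decomposition has width 1, which upper-bounds the treewidth. G has an edge, so its treewidth is at least 1. The upper and lower bounds meet at 1, so that is the treewidth.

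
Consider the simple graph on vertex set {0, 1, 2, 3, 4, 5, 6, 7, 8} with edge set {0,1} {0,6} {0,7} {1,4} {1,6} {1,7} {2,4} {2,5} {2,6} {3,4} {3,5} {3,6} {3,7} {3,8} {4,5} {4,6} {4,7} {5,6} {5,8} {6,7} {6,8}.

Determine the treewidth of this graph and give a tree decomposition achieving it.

The largest bag has 4 vertices, giving width 3; this decomposition certifies tw(G) ≤ 3. Conversely, {0, 1, 6, 7} is a clique of size 4, and the vertices of any clique must share a bag in every tree decomposition; so some bag has ≥ 4 vertices and tw(G) ≥ 3. Therefore the treewidth is 3.

Treewidth 3.
One such decomposition:
Bags: B1 = {1, 4, 6, 7}  B2 = {0, 1, 6, 7}  B3 = {3, 4, 6, 7}  B4 = {3, 4, 5, 6}  B5 = {3, 5, 6, 8}  B6 = {2, 4, 5, 6}
Tree: B1–B2, B1–B3, B3–B4, B4–B5, B4–B6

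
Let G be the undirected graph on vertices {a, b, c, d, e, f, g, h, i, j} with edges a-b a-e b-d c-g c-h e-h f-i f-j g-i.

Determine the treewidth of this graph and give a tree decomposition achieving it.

Treewidth 1.
One such decomposition:
Bags: B1 = {b, d}  B2 = {a, b}  B3 = {a, e}  B4 = {e, h}  B5 = {c, h}  B6 = {c, g}  B7 = {g, i}  B8 = {f, i}  B9 = {f, j}
Tree: B1–B2, B2–B3, B3–B4, B4–B5, B5–B6, B6–B7, B7–B8, B8–B9

The largest bag has 2 vertices, giving width 1; this decomposition certifies tw(G) ≤ 1. Any graph with an edge has treewidth ≥ 1, and G has the edge d–b. Therefore the treewidth is 1.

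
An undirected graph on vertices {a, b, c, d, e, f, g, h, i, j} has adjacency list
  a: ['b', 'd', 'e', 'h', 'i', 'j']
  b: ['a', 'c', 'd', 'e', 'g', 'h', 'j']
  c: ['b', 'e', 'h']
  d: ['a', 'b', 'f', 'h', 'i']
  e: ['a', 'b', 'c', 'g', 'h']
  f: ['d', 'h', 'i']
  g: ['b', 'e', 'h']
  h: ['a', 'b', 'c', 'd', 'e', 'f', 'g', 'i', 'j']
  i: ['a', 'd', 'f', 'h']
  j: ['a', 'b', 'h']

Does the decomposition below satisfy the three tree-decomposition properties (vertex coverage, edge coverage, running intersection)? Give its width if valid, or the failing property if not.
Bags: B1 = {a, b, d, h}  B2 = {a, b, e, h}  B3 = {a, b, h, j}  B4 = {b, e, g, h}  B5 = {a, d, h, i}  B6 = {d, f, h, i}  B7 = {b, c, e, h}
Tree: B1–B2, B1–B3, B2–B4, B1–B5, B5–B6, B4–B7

Checking the three conditions: (i) the bags cover all of {a, b, c, d, e, f, g, h, i, j}; (ii) for each edge, some bag contains both endpoints; (iii) the bags containing any fixed vertex form a subtree. All hold, so the decomposition is valid with width 4 − 1 = 3.

Yes; width 3.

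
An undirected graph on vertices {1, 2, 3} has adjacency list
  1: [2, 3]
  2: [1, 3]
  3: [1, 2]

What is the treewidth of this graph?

2

A width-2 tree decomposition is:
Bags: B1 = {1, 2, 3}
Tree: (single bag)
With just one bag of size 3, the width is 3 − 1 = 2, so tw(G) ≤ 2. Conversely, {1, 2, 3} is a clique of size 3, and the vertices of any clique must share a bag in every tree decomposition; so some bag has ≥ 3 vertices and tw(G) ≥ 2. Combining the bounds, tw(G) = 2.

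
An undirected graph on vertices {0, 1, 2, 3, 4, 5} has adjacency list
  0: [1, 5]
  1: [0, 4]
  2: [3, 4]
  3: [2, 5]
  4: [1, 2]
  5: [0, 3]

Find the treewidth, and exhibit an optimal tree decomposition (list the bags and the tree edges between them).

Every bag has size at most 3, so the width is 3 − 1 = 2 and tw(G) ≤ 2. The edges 1–4–2–3–5–0–1 form a cycle, so G is not a tree and its treewidth is at least 2. The upper and lower bounds meet at 2, so that is the treewidth.

Treewidth 2.
One such decomposition:
Bags: B1 = {1, 2, 4}  B2 = {1, 2, 3}  B3 = {1, 3, 5}  B4 = {0, 1, 5}
Tree: B1–B2, B2–B3, B3–B4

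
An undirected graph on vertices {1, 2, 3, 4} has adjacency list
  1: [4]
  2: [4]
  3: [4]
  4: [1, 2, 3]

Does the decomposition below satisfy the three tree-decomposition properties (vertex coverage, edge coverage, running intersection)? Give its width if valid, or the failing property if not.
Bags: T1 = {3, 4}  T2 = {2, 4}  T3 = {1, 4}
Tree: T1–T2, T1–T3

Yes; width 1.

Every vertex of G appears in some bag (union = {1, 2, 3, 4}); every edge is covered by a bag; and for each vertex v the set of bags containing v is connected in the bag tree. The decomposition is therefore valid. The largest bag has 2 vertices, so the width is 1.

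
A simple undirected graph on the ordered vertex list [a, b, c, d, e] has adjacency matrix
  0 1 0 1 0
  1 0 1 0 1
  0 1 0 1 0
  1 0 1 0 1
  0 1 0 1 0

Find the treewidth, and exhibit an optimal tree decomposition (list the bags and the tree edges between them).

Every bag has size at most 3, so the width is 3 − 1 = 2 and tw(G) ≤ 2. The edges b–c–d–a–b form a cycle, so G is not a tree and its treewidth is at least 2. Therefore the treewidth is 2.

Treewidth 2.
One such decomposition:
Bags: B1 = {b, c, d}  B2 = {a, b, d}  B3 = {b, d, e}
Tree: B1–B2, B2–B3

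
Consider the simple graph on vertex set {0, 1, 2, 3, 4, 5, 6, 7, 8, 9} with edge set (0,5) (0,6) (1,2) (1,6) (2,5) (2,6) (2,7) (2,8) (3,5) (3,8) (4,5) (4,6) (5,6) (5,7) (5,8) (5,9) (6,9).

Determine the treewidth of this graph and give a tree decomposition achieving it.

The largest bag has 3 vertices, giving width 2; this decomposition certifies tw(G) ≤ 2. For the lower bound, the 3 vertices {1, 2, 6} are pairwise adjacent, and any tree decomposition puts a clique entirely inside one bag — forcing width ≥ 2. Combining the bounds, tw(G) = 2.

Treewidth 2.
One optimal decomposition is:
Bags: B1 = {0, 5, 6}  B2 = {2, 5, 6}  B3 = {5, 6, 9}  B4 = {4, 5, 6}  B5 = {1, 2, 6}  B6 = {2, 5, 8}  B7 = {2, 5, 7}  B8 = {3, 5, 8}
Tree: B1–B2, B2–B3, B3–B4, B2–B5, B2–B6, B2–B7, B6–B8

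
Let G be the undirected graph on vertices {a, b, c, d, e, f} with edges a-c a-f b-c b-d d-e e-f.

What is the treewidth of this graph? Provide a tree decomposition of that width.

Treewidth 2.
One optimal decomposition is:
Bags: B1 = {a, c, f}  B2 = {b, c, f}  B3 = {b, d, f}  B4 = {d, e, f}
Tree: B1–B2, B2–B3, B3–B4

Every bag has size at most 3, so the width is 3 − 1 = 2 and tw(G) ≤ 2. For the lower bound, G contains the cycle f–a–c–b–d–e–f, so G is not a forest; only forests have treewidth ≤ 1, hence tw(G) ≥ 2. Combining the bounds, tw(G) = 2.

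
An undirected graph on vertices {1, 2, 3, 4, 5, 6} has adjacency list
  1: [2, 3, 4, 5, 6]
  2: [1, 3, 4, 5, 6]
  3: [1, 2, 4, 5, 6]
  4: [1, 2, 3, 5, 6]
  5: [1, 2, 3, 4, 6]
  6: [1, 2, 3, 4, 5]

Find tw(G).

A width-5 tree decomposition is:
Bags: B1 = {1, 2, 3, 4, 5, 6}
Tree: (single bag)
A single bag containing all 6 vertices is trivially a valid decomposition of width 5. On the other hand G contains the 6-clique {1, 2, 3, 4, 5, 6}. A clique must lie in a single bag of any decomposition, so no decomposition can have width below 5. Hence tw(G) = 5 exactly.

5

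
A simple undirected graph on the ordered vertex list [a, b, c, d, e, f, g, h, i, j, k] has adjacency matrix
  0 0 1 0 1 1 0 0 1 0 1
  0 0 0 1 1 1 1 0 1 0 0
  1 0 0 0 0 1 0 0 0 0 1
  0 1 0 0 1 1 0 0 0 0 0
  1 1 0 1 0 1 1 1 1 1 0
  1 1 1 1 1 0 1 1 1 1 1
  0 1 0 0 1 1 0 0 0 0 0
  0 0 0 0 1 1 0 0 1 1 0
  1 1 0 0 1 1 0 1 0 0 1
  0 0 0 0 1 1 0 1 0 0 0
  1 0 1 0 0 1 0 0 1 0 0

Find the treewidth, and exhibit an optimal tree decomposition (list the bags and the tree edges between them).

Each bag holds 4 vertices, so the decomposition has width 3, which upper-bounds the treewidth. For the lower bound, the 4 vertices {e, f, h, j} are pairwise adjacent, and any tree decomposition puts a clique entirely inside one bag — forcing width ≥ 3. Therefore the treewidth is 3.

Treewidth 3.
One optimal decomposition is:
Bags: B1 = {e, f, h, j}  B2 = {e, f, h, i}  B3 = {b, e, f, i}  B4 = {a, e, f, i}  B5 = {a, f, i, k}  B6 = {a, c, f, k}  B7 = {b, e, f, g}  B8 = {b, d, e, f}
Tree: B1–B2, B2–B3, B3–B4, B4–B5, B5–B6, B3–B7, B3–B8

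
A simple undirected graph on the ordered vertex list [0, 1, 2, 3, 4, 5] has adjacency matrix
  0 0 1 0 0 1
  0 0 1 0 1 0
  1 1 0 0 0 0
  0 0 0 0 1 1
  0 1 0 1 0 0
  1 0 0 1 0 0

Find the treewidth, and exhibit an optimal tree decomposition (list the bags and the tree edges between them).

Treewidth 2.
Bags: B1 = {0, 3, 5}  B2 = {0, 3, 4}  B3 = {0, 1, 4}  B4 = {0, 1, 2}
Tree: B1–B2, B2–B3, B3–B4

Each bag holds 3 vertices, so the decomposition has width 2, which upper-bounds the treewidth. For the lower bound, G contains the cycle 0–5–3–4–1–2–0, so G is not a forest; only forests have treewidth ≤ 1, hence tw(G) ≥ 2. Therefore the treewidth is 2.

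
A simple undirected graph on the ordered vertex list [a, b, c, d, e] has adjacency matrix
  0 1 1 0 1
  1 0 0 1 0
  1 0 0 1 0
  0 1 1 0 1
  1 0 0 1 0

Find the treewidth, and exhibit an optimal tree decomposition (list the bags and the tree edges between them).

Each bag holds 3 vertices, so the decomposition has width 2, which upper-bounds the treewidth. For the lower bound, G contains the cycle a–b–d–c–a, so G is not a forest; only forests have treewidth ≤ 1, hence tw(G) ≥ 2. The upper and lower bounds meet at 2, so that is the treewidth.

Treewidth 2.
One optimal decomposition is:
Bags: B1 = {a, b, d}  B2 = {a, c, d}  B3 = {a, d, e}
Tree: B1–B2, B2–B3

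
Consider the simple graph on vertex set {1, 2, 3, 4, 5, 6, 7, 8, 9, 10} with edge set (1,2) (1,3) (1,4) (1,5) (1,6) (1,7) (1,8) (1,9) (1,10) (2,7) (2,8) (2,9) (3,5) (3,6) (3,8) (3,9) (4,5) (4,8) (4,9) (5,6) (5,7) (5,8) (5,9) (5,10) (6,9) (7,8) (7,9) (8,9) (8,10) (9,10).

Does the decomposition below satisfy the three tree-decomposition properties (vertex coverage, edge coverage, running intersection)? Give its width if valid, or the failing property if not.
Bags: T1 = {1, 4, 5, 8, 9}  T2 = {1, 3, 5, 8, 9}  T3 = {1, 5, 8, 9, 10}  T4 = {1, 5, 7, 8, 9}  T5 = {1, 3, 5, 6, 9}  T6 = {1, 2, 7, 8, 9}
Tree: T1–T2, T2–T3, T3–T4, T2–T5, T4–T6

Every vertex of G appears in some bag (union = {1, 2, 3, 4, 5, 6, 7, 8, 9, 10}); every edge is covered by a bag; and for each vertex v the set of bags containing v is connected in the bag tree. The decomposition is therefore valid. The largest bag has 5 vertices, so the width is 4.

Yes; width 4.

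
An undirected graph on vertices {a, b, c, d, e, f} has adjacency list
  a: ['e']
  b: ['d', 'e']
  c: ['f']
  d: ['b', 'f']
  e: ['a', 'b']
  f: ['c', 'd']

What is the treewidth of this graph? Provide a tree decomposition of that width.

Treewidth 1.
One such decomposition:
Bags: B1 = {c, f}  B2 = {d, f}  B3 = {b, d}  B4 = {b, e}  B5 = {a, e}
Tree: B1–B2, B2–B3, B3–B4, B4–B5

The largest bag has 2 vertices, giving width 1; this decomposition certifies tw(G) ≤ 1. Any graph with an edge has treewidth ≥ 1, and G has the edge c–f. Combining the bounds, tw(G) = 1.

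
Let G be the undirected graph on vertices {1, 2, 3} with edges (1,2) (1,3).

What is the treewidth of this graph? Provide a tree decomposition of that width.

The largest bag has 2 vertices, giving width 1; this decomposition certifies tw(G) ≤ 1. Since G has at least one edge (e.g. 2–1), it is not an edgeless graph, so tw(G) ≥ 1. The upper and lower bounds meet at 1, so that is the treewidth.

Treewidth 1.
One optimal decomposition is:
Bags: B1 = {1, 2}  B2 = {1, 3}
Tree: B1–B2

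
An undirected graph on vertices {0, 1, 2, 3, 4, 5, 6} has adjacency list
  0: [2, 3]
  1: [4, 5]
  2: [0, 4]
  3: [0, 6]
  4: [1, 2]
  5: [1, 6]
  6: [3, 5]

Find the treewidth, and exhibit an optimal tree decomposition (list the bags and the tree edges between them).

Treewidth 2.
One such decomposition:
Bags: B1 = {0, 3, 6}  B2 = {0, 5, 6}  B3 = {0, 1, 5}  B4 = {0, 1, 4}  B5 = {0, 2, 4}
Tree: B1–B2, B2–B3, B3–B4, B4–B5

Each bag holds 3 vertices, so the decomposition has width 2, which upper-bounds the treewidth. For the lower bound, G contains the cycle 0–3–6–5–1–4–2–0, so G is not a forest; only forests have treewidth ≤ 1, hence tw(G) ≥ 2. Hence tw(G) = 2 exactly.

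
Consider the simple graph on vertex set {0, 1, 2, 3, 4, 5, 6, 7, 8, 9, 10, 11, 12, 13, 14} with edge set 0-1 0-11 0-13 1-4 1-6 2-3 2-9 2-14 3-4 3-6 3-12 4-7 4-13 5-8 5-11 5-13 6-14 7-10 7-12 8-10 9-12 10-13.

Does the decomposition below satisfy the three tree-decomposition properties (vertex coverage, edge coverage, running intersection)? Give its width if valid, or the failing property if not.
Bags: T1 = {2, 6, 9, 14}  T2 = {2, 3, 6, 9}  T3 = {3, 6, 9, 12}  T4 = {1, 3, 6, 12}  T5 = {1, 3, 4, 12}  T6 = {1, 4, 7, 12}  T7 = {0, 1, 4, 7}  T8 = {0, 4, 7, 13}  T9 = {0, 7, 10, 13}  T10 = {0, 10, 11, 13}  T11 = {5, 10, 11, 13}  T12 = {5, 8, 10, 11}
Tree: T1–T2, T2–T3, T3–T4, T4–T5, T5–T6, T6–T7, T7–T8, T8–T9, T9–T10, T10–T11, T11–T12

Yes; width 3.

Checking the three conditions: (i) the bags cover all of {0, 1, 2, 3, 4, 5, 6, 7, 8, 9, 10, 11, 12, 13, 14}; (ii) for each edge, some bag contains both endpoints; (iii) the bags containing any fixed vertex form a subtree. All hold, so the decomposition is valid with width 4 − 1 = 3.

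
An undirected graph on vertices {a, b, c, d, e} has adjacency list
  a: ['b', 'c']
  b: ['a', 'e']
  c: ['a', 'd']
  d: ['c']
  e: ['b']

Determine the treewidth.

A width-1 tree decomposition is:
Bags: B1 = {c, d}  B2 = {a, c}  B3 = {a, b}  B4 = {b, e}
Tree: B1–B2, B2–B3, B3–B4
Each bag holds 2 vertices, so the decomposition has width 1, which upper-bounds the treewidth. Since G has at least one edge (e.g. d–c), it is not an edgeless graph, so tw(G) ≥ 1. Hence tw(G) = 1 exactly.

1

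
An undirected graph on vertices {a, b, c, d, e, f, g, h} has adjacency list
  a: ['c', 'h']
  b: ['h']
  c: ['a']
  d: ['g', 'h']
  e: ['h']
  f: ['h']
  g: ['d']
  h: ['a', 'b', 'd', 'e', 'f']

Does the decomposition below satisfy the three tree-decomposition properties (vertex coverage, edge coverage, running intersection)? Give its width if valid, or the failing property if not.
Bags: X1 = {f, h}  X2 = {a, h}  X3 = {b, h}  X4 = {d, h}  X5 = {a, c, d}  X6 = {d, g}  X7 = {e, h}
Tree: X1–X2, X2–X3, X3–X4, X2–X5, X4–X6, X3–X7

No — bags containing vertex d are not connected in the tree.

A tree decomposition must satisfy three properties: every vertex lies in some bag; for every edge, both endpoints lie together in some bag; and for every vertex, the bags containing it form a connected subtree. Here bags containing vertex d are not connected in the tree, so the decomposition is invalid.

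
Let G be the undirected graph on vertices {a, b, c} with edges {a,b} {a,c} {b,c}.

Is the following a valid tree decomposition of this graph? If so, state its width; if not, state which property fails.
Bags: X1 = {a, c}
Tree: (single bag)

No — vertex b appears in no bag.

A tree decomposition must satisfy three properties: every vertex lies in some bag; for every edge, both endpoints lie together in some bag; and for every vertex, the bags containing it form a connected subtree. Here vertex b appears in no bag, so the decomposition is invalid.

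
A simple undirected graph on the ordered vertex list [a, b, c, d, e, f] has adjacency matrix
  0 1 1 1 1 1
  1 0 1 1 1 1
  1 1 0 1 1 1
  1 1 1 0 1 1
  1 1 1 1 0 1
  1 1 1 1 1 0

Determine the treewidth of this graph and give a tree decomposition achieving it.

Treewidth 5.
One such decomposition:
Bags: B1 = {a, b, c, d, e, f}
Tree: (single bag)

With just one bag of size 6, the width is 6 − 1 = 5, so tw(G) ≤ 5. For the lower bound, the 6 vertices {a, b, c, d, e, f} are pairwise adjacent, and any tree decomposition puts a clique entirely inside one bag — forcing width ≥ 5. Combining the bounds, tw(G) = 5.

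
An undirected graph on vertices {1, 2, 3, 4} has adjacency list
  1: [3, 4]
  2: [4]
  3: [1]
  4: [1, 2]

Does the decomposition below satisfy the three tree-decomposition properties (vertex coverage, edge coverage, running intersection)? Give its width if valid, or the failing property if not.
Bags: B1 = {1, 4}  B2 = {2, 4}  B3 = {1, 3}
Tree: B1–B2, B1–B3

Every vertex of G appears in some bag (union = {1, 2, 3, 4}); every edge is covered by a bag; and for each vertex v the set of bags containing v is connected in the bag tree. The decomposition is therefore valid. The largest bag has 2 vertices, so the width is 1.

Yes; width 1.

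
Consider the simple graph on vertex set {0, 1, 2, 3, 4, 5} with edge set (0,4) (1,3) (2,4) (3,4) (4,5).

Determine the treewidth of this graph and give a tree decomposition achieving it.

Every bag has size at most 2, so the width is 2 − 1 = 1 and tw(G) ≤ 1. G has an edge, so its treewidth is at least 1. Combining the bounds, tw(G) = 1.

Treewidth 1.
Bags: B1 = {0, 4}  B2 = {4, 5}  B3 = {2, 4}  B4 = {3, 4}  B5 = {1, 3}
Tree: B1–B2, B1–B3, B3–B4, B4–B5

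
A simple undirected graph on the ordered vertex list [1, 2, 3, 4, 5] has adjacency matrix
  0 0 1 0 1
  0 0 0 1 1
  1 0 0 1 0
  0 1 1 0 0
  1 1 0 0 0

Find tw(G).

A width-2 tree decomposition is:
Bags: B1 = {1, 2, 5}  B2 = {1, 2, 3}  B3 = {2, 3, 4}
Tree: B1–B2, B2–B3
Each bag holds 3 vertices, so the decomposition has width 2, which upper-bounds the treewidth. The edges 2–5–1–3–4–2 form a cycle, so G is not a tree and its treewidth is at least 2. Combining the bounds, tw(G) = 2.

2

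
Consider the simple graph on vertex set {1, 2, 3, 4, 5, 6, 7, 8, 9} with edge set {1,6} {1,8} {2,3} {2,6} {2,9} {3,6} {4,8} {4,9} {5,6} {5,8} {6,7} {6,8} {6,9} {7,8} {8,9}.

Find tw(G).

A width-2 tree decomposition is:
Bags: B1 = {6, 8, 9}  B2 = {1, 6, 8}  B3 = {4, 8, 9}  B4 = {5, 6, 8}  B5 = {2, 6, 9}  B6 = {6, 7, 8}  B7 = {2, 3, 6}
Tree: B1–B2, B1–B3, B2–B4, B1–B5, B1–B6, B5–B7
Each bag holds 3 vertices, so the decomposition has width 2, which upper-bounds the treewidth. For the lower bound, the 3 vertices {4, 8, 9} are pairwise adjacent, and any tree decomposition puts a clique entirely inside one bag — forcing width ≥ 2. Combining the bounds, tw(G) = 2.

2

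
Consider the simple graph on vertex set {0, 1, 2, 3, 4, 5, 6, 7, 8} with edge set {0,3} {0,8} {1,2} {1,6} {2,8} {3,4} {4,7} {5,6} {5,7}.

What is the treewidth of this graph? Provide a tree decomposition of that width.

Treewidth 2.
One such decomposition:
Bags: B1 = {0, 3, 4}  B2 = {0, 4, 8}  B3 = {2, 4, 8}  B4 = {1, 2, 4}  B5 = {1, 4, 6}  B6 = {4, 5, 6}  B7 = {4, 5, 7}
Tree: B1–B2, B2–B3, B3–B4, B4–B5, B5–B6, B6–B7

The largest bag has 3 vertices, giving width 2; this decomposition certifies tw(G) ≤ 2. The edges 4–3–0–8–2–1–6–5–7–4 form a cycle, so G is not a tree and its treewidth is at least 2. Combining the bounds, tw(G) = 2.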